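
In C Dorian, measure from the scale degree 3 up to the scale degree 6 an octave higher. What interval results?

Spelling C Dorian: C D Eb F G A Bb.
The scale degree 3 is Eb and the scale degree 6 (up an octave) is A.
11 letter names make it an eleventh; at 18 semitones (a half step wider than perfect) the quality is augmented.

augmented 11th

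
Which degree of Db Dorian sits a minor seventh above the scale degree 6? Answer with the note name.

Ab

The scale is Db Eb Fb Gb Ab Bb Cb.
The scale degree 6 is Bb; a minor seventh above that is Ab — scale degree 5.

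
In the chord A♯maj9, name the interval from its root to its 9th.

major ninth

Spelling the chord: A♯-C𝄪-E♯-G𝄪-B♯.
So we need the interval from A♯ up to B♯.
From A♯ to B♯ is 14 semitones, exactly the major ninth.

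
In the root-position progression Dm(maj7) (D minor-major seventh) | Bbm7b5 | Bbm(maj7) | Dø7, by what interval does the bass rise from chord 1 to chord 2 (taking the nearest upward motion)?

minor 6th

The roots are D and Bb.
6 letter names make it a sixth; at 8 semitones (a half step narrower than major) the quality is minor.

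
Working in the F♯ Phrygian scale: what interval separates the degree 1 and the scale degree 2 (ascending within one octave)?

The scale runs F♯ G A B C♯ D E.
Degree 1 = F♯; 2nd scale degree = G.
From F♯ to G: 1 semitone over a second = minor.

minor 2nd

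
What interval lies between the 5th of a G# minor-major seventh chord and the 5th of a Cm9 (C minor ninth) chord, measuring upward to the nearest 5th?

diminished fourth

G# minor-major seventh has D# as its 5th, and Cm9 (C minor ninth) has G as its 5th.
4 letter names make it a fourth; at 4 semitones (a half step narrower than perfect) the quality is diminished.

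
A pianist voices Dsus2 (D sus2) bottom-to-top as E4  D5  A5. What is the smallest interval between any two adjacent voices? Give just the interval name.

Adjacent intervals: E4→D5 = minor seventh; D5→A5 = perfect fifth.
The smallest is D5 to A5, a perfect fifth (7 semitones).

perfect fifth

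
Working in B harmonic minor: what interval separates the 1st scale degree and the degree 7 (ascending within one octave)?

B harmonic minor: B C♯ D E F♯ G A♯.
The 1st scale degree is B and the 7th degree is A♯.
Counting 7 letters and 11 half steps from B gives a major seventh.

major 7th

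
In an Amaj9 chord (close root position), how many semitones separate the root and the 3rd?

4

Amaj9 (A major ninth) is spelled A-C♯-E-G♯-B.
A to C♯ is a major third: 4 semitones.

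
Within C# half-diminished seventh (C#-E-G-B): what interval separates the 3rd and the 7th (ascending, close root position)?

The 3rd is E and the 7th is B.
E up to B spans 5 letter names and 7 semitones — a perfect fifth.

perfect fifth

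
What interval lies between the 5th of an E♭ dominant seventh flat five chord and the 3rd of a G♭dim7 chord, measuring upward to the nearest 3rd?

E♭ dominant seventh flat five has B𝄫 as its 5th, and G♭dim7 has B𝄫 as its 3rd.
Counting 1 letters and 0 half steps from B𝄫 gives a perfect unison.

perfect 1st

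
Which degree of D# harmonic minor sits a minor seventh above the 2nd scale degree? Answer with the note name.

The scale is D# E# F# G# A# B C##.
The 2nd scale degree is E#; a minor seventh above that is D# — scale degree 1.

D#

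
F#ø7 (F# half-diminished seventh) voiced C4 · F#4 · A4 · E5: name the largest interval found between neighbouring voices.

Adjacent intervals: C4→F#4 = augmented fourth; F#4→A4 = minor third; A4→E5 = perfect fifth.
The largest is A4 to E5, a perfect fifth (7 semitones).

perfect fifth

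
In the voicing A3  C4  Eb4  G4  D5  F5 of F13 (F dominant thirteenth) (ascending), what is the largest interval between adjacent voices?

P5

Adjacent intervals: A3→C4 = minor third; C4→Eb4 = minor third; Eb4→G4 = major third; G4→D5 = perfect fifth; D5→F5 = minor third.
The largest is G4 to D5, a perfect fifth (7 semitones).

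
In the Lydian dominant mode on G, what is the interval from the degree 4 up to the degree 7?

G lydian dominant: G A B C# D E F.
Degree 4 = C#; scale degree 7 = F.
C# up to F is 4 semitones, a half step narrower than a perfect fourth, so the interval is diminished.

diminished 4th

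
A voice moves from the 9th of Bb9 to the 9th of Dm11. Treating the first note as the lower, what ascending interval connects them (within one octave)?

major third

Bb9 has C as its 9th, and Dm11 has E as its 9th.
From C to E is 4 semitones, exactly the major third.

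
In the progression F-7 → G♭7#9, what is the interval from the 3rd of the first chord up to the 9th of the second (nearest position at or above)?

The 3rd of F-7 is A♭; the 9th of G♭7#9 is A.
From A♭ to A: 1 semitone over a unison = augmented.

augmented unison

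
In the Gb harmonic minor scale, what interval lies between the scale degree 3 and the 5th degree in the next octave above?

major 10th

Gb harmonic minor: Gb Ab Bbb Cb Db Ebb F.
The scale degree 3 is Bbb and the 5th scale degree (up an octave) is Db.
Bbb up to Db spans 10 letter names and 16 semitones — a major tenth.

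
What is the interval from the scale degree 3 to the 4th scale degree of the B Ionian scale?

m2

Spelling the B Ionian scale: B C# D# E F# G# A#.
The scale degree 3 is D# and the 4th degree is E.
From D# to E: 1 semitone over a second = minor.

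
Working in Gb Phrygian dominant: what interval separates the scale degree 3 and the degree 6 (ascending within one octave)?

Spelling Gb Phrygian dominant: Gb Abb Bb Cb Db Ebb Fb.
That puts Bb below Ebb.
4 letter names make it a fourth; at 4 semitones (a half step narrower than perfect) the quality is diminished.

d4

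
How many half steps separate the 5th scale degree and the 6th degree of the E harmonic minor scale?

The scale is E F# G A B C D#.
B up to C is a minor second — 1 semitone.

1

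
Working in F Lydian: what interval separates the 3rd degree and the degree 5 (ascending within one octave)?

Spelling F Lydian: F G A B C D E.
3rd degree = A; scale degree 5 = C.
A up to C is 3 semitones, a half step narrower than a major third, so the interval is minor.

minor 3rd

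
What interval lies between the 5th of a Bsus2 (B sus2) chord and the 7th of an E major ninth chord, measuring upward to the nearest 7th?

The 5th of Bsus2 (B sus2) is F#; the 7th of E major ninth is D#.
F# up to D# spans 6 letter names and 9 semitones — a major sixth.

major 6th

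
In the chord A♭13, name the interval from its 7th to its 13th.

major seventh

A♭13 (A♭ dominant thirteenth): A♭-C-E♭-G♭-B♭-F.
7th = G♭; 13th = F.
Counting 7 letters and 11 half steps from G♭ gives a major seventh.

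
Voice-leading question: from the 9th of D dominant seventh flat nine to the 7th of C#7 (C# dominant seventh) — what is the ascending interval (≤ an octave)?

A5

D dominant seventh flat nine has Eb as its 9th, and C#7 (C# dominant seventh) has B as its 7th.
Eb up to B is 8 semitones, a half step wider than a perfect fifth, so the interval is augmented.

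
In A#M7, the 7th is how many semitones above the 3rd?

7

A# major seventh is spelled A#-C##-E#-G##.
C## to G## is a perfect fifth: 7 semitones.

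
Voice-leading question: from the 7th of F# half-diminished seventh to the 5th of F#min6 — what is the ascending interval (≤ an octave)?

major sixth

F# half-diminished seventh has E as its 7th, and F#min6 has C# as its 5th.
E up to C# spans 6 letter names and 9 semitones — a major sixth.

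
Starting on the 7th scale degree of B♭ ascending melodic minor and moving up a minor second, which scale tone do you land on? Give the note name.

Bb

The scale is B♭ C D♭ E♭ F G A.
The 7th scale degree is A; a minor second above that is B♭ — scale degree 1.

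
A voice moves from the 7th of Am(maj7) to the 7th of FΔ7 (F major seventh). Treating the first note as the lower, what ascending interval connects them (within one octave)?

The 7th of Am(maj7) is G#; the 7th of FΔ7 (F major seventh) is E.
6 letter names make it a sixth; at 8 semitones (a half step narrower than major) the quality is minor.

minor 6th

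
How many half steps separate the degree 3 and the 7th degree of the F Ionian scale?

7

The scale is F G A Bb C D E.
A up to E is a perfect fifth — 7 semitones.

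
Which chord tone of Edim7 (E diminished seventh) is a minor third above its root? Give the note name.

G

E diminished seventh is spelled E–G–B♭–D♭.
The root is E. A minor third above E is G.
G is the chord's 3rd.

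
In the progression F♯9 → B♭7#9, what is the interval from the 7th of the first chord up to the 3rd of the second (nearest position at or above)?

The 7th of F♯9 is E; the 3rd of B♭7#9 is D.
7 letter names make it a seventh; at 10 semitones (a half step narrower than major) the quality is minor.

minor seventh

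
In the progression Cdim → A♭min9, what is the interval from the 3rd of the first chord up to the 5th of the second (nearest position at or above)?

Cdim has E♭ as its 3rd, and A♭min9 has E♭ as its 5th.
Counting 1 letters and 0 half steps from E♭ gives a perfect unison.

perfect 1st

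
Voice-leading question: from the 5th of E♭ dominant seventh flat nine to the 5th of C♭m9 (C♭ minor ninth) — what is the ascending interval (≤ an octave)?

E♭ dominant seventh flat nine has B♭ as its 5th, and C♭m9 (C♭ minor ninth) has G♭ as its 5th.
B♭ up to G♭ is 8 semitones, a half step narrower than a major sixth, so the interval is minor.

m6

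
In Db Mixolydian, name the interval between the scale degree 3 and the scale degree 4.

Spelling Db Mixolydian: Db Eb F Gb Ab Bb Cb.
That puts F below Gb.
2 letter names make it a second; at 1 semitone (a half step narrower than major) the quality is minor.

minor second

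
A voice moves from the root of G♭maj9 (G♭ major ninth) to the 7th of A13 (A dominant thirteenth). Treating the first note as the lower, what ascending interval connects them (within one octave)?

G♭maj9 (G♭ major ninth) has G♭ as its root, and A13 (A dominant thirteenth) has G as its 7th.
G♭ up to G is 1 semitone, a half step wider than a perfect unison, so the interval is augmented.

augmented unison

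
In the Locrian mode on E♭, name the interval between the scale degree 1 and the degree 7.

minor seventh

E♭ locrian: E♭ F♭ G♭ A♭ B𝄫 C♭ D♭.
Scale degree 1 = E♭; scale degree 7 = D♭.
From E♭ to D♭: 10 semitones over a seventh = minor.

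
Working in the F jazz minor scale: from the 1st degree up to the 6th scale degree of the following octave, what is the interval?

Spelling the F jazz minor scale: F G A♭ B♭ C D E.
The 1st degree is F and the degree 6 (up an octave) is D.
Counting 13 letters and 21 half steps from F gives a major thirteenth.

M13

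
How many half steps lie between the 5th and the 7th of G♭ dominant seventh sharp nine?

Spelling the chord: G♭–B♭–D♭–F♭–A.
D♭ to F♭ is a minor third: 3 semitones.

3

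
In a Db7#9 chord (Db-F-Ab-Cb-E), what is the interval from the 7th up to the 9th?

7th = Cb; 9th = E.
From Cb to E: 5 semitones over a third = augmented.

augmented third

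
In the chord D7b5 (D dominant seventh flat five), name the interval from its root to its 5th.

D dominant seventh flat five is spelled D-F#-Ab-C.
So we need the interval from D up to Ab.
5 letter names make it a fifth; at 6 semitones (a half step narrower than perfect) the quality is diminished.

diminished fifth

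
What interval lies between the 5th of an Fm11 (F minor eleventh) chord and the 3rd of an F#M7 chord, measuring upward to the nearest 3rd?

augmented 6th

The 5th of Fm11 (F minor eleventh) is C; the 3rd of F#M7 is A#.
C up to A# is 10 semitones, a half step wider than a major sixth, so the interval is augmented.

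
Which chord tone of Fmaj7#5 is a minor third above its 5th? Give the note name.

E

The chord tones of Fmaj7#5 are F–A–C#–E.
The 5th is C#. A minor third above C# is E.
E is the chord's 7th.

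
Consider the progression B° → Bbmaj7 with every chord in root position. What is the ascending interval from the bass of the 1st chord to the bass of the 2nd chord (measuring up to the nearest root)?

The roots are B and Bb.
From B to Bb: 11 semitones over an octave = diminished.

diminished octave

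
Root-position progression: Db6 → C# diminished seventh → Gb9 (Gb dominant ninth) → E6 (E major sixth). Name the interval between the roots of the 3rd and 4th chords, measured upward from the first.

augmented sixth

The roots are Gb and E.
6 letter names make it a sixth; at 10 semitones (a half step wider than major) the quality is augmented.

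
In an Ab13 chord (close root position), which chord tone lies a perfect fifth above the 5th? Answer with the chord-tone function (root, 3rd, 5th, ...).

9th

Spelling the chord: Ab C Eb Gb Bb F.
The 5th is Eb. A perfect fifth above Eb is Bb.
Bb is the chord's 9th.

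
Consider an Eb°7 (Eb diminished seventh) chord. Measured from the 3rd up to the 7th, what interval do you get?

diminished fifth

Ebdim7 is spelled Eb-Gb-Bbb-Dbb.
The 3rd is Gb and the 7th is Dbb.
5 letter names make it a fifth; at 6 semitones (a half step narrower than perfect) the quality is diminished.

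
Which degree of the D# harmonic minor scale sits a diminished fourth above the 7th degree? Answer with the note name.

The scale is D# E# F# G# A# B C##.
The 7th degree is C##; a diminished fourth above that is F# — scale degree 3.

F#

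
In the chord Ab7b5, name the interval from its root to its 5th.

diminished fifth

The chord tones of Ab7b5 are Ab–C–Ebb–Gb.
Root = Ab; 5th = Ebb.
From Ab to Ebb: 6 semitones over a fifth = diminished.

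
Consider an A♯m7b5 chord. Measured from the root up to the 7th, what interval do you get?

A♯m7b5 (A♯ half-diminished seventh): A♯ C♯ E G♯.
The root is A♯ and the 7th is G♯.
7 letter names make it a seventh; at 10 semitones (a half step narrower than major) the quality is minor.

m7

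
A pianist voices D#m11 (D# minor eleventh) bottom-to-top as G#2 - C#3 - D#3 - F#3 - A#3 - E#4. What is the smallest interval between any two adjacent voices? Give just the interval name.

Adjacent intervals: G#2→C#3 = perfect fourth; C#3→D#3 = major second; D#3→F#3 = minor third; F#3→A#3 = major third; A#3→E#4 = perfect fifth.
The smallest is C#3 to D#3, a major second (2 semitones).

major second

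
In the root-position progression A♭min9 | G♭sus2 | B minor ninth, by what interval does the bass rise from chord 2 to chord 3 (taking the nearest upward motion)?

augmented third

The roots are G♭ and B.
G♭ up to B is 5 semitones, a half step wider than a major third, so the interval is augmented.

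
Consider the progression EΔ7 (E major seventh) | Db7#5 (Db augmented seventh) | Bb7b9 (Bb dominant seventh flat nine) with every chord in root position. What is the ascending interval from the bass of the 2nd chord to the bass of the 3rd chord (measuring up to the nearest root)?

The roots are Db and Bb.
Counting 6 letters and 9 half steps from Db gives a major sixth.

major 6th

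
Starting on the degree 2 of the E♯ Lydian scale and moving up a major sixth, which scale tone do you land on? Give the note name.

D##

The scale is E♯ F𝄪 G𝄪 A𝄪 B♯ C𝄪 D𝄪.
The degree 2 is F𝄪; a major sixth above that is D𝄪 — scale degree 7.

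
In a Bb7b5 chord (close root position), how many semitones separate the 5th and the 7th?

Spelling the chord: Bb–D–Fb–Ab.
Fb to Ab is a major third: 4 semitones.

4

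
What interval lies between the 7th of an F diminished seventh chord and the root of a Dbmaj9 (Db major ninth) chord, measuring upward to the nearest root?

The 7th of F diminished seventh is Ebb; the root of Dbmaj9 (Db major ninth) is Db.
Counting 7 letters and 11 half steps from Ebb gives a major seventh.

M7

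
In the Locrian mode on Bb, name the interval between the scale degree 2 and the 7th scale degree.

major sixth

Bb locrian: Bb Cb Db Eb Fb Gb Ab.
So we need the interval from Cb up to Ab.
From Cb to Ab is 9 semitones, exactly the major sixth.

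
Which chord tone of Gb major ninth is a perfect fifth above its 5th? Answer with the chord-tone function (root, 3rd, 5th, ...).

9th

Spelling the chord: Gb-Bb-Db-F-Ab.
The 5th is Db. A perfect fifth above Db is Ab.
Ab is the chord's 9th.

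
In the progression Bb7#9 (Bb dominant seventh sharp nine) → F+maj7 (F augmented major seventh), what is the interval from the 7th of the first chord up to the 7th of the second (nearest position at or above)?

The 7th of Bb7#9 (Bb dominant seventh sharp nine) is Ab; the 7th of F+maj7 (F augmented major seventh) is E.
5 letter names make it a fifth; at 8 semitones (a half step wider than perfect) the quality is augmented.

augmented fifth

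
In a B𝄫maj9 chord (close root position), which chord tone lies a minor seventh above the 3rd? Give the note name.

B𝄫 major ninth: B𝄫-D♭-F♭-A♭-C♭.
The 3rd is D♭. A minor seventh above D♭ is C♭.
C♭ is the chord's 9th.

Cb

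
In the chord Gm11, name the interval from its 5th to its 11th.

minor seventh

Gm11: G, Bb, D, F, A, C.
The 5th is D and the 11th is C.
From D to C: 10 semitones over a seventh = minor.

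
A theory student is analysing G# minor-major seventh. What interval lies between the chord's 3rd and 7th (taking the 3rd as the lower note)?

augmented fifth

The chord tones of G#m(maj7) (G# minor-major seventh) are G#, B, D#, F##.
3rd = B; 7th = F##.
B up to F## is 8 semitones, a half step wider than a perfect fifth, so the interval is augmented.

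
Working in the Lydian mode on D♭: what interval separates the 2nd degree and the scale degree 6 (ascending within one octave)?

perfect 5th

Spelling the Lydian mode on D♭: D♭ E♭ F G A♭ B♭ C.
The 2nd degree is E♭ and the degree 6 is B♭.
Counting 5 letters and 7 half steps from E♭ gives a perfect fifth.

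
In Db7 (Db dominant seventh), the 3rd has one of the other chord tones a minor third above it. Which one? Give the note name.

Db7: Db-F-Ab-Cb.
The 3rd is F. A minor third above F is Ab.
Ab is the chord's 5th.

Ab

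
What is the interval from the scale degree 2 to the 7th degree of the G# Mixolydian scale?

minor sixth

The scale runs G# A# B# C# D# E# F#.
So we need the interval from A# up to F#.
From A# to F#: 8 semitones over a sixth = minor.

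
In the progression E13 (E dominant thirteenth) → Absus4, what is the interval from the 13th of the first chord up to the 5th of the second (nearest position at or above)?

E13 (E dominant thirteenth) has C# as its 13th, and Absus4 has Eb as its 5th.
C# up to Eb is 2 semitones, a whole step narrower than a major third, so the interval is diminished.

d3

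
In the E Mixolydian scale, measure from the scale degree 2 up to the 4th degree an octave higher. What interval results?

Spelling the E Mixolydian scale: E F# G# A B C# D.
The scale degree 2 is F# and the degree 4 (up an octave) is A.
10 letter names make it a tenth; at 15 semitones (a half step narrower than major) the quality is minor.

minor tenth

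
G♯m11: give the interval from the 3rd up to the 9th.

G♯m11: G♯–B–D♯–F♯–A♯–C♯.
That puts B below A♯.
Counting 7 letters and 11 half steps from B gives a major seventh.

major seventh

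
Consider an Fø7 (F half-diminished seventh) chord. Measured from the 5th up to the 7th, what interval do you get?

major third

F half-diminished seventh: F, Ab, Cb, Eb.
The 5th is Cb and the 7th is Eb.
From Cb to Eb is 4 semitones, exactly the major third.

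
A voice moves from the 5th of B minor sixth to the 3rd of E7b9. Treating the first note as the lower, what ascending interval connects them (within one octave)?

major second

B minor sixth has F# as its 5th, and E7b9 has G# as its 3rd.
Counting 2 letters and 2 half steps from F# gives a major second.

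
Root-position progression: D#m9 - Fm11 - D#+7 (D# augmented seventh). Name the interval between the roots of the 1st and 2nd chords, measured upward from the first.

The roots are D# and F.
D# up to F is 2 semitones, a whole step narrower than a major third, so the interval is diminished.

diminished third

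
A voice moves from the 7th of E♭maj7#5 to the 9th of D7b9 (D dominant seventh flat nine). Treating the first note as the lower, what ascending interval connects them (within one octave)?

minor second

The 7th of E♭maj7#5 is D; the 9th of D7b9 (D dominant seventh flat nine) is E♭.
2 letter names make it a second; at 1 semitone (a half step narrower than major) the quality is minor.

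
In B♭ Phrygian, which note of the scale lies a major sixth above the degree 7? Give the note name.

The scale is B♭ C♭ D♭ E♭ F G♭ A♭.
The degree 7 is A♭; a major sixth above that is F — scale degree 5.

F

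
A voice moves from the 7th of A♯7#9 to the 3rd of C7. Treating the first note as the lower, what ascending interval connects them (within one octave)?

minor sixth

The 7th of A♯7#9 is G♯; the 3rd of C7 is E.
6 letter names make it a sixth; at 8 semitones (a half step narrower than major) the quality is minor.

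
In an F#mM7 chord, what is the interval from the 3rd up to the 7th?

Spelling the chord: F#-A-C#-E#.
The 3rd is A and the 7th is E#.
From A to E#: 8 semitones over a fifth = augmented.

augmented fifth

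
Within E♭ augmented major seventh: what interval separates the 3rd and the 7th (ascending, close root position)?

The chord tones of E♭+maj7 are E♭–G–B–D.
That puts G below D.
Counting 5 letters and 7 half steps from G gives a perfect fifth.

P5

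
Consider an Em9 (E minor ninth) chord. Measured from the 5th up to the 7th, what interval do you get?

minor 3rd

Em9 is spelled E, G, B, D, F#.
The 5th is B and the 7th is D.
3 letter names make it a third; at 3 semitones (a half step narrower than major) the quality is minor.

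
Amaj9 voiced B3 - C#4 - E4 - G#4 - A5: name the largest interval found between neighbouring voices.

m9

Adjacent intervals: B3→C#4 = major second; C#4→E4 = minor third; E4→G#4 = major third; G#4→A5 = minor ninth.
The largest is G#4 to A5, a minor ninth (13 semitones).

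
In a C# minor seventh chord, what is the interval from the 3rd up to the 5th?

M3

C#-7 (C# minor seventh) is spelled C#-E-G#-B.
So we need the interval from E up to G#.
From E to G# is 4 semitones, exactly the major third.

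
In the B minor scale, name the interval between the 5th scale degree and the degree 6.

Spelling the B minor scale: B C♯ D E F♯ G A.
So we need the interval from F♯ up to G.
F♯ up to G is 1 semitone, a half step narrower than a major second, so the interval is minor.

minor second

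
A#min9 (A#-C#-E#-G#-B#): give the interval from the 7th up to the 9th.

7th = G#; 9th = B#.
From G# to B# is 4 semitones, exactly the major third.

M3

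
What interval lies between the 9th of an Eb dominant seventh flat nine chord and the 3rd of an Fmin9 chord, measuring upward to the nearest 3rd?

Eb dominant seventh flat nine has Fb as its 9th, and Fmin9 has Ab as its 3rd.
Fb up to Ab spans 3 letter names and 4 semitones — a major third.

M3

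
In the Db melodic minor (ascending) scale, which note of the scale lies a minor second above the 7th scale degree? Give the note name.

Db

The scale is Db Eb Fb Gb Ab Bb C.
The 7th scale degree is C; a minor second above that is Db — scale degree 1.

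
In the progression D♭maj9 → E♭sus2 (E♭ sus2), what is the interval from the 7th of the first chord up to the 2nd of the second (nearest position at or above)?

perfect 4th

The 7th of D♭maj9 is C; the 2nd of E♭sus2 (E♭ sus2) is F.
Counting 4 letters and 5 half steps from C gives a perfect fourth.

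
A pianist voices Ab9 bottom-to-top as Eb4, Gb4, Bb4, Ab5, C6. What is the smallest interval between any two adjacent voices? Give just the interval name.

Adjacent intervals: Eb4→Gb4 = minor third; Gb4→Bb4 = major third; Bb4→Ab5 = minor seventh; Ab5→C6 = major third.
The smallest is Eb4 to Gb4, a minor third (3 semitones).

minor 3rd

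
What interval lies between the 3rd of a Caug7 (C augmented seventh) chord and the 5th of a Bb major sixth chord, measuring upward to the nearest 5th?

minor second

Caug7 (C augmented seventh) has E as its 3rd, and Bb major sixth has F as its 5th.
From E to F: 1 semitone over a second = minor.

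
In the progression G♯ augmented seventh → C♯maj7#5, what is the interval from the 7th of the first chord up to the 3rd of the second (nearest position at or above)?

G♯ augmented seventh has F♯ as its 7th, and C♯maj7#5 has E♯ as its 3rd.
From F♯ to E♯ is 11 semitones, exactly the major seventh.

M7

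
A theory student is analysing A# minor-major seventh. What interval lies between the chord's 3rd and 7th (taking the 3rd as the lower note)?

augmented fifth

A#mM7 (A# minor-major seventh): A#–C#–E#–G##.
That puts C# below G##.
C# up to G## is 8 semitones, a half step wider than a perfect fifth, so the interval is augmented.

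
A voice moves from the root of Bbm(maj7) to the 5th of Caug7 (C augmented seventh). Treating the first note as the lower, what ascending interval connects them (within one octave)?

augmented 6th

The root of Bbm(maj7) is Bb; the 5th of Caug7 (C augmented seventh) is G#.
From Bb to G#: 10 semitones over a sixth = augmented.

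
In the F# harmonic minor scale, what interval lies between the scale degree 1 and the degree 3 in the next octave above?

F# harmonic minor: F# G# A B C# D E#.
That puts F# below A.
10 letter names make it a tenth; at 15 semitones (a half step narrower than major) the quality is minor.

m10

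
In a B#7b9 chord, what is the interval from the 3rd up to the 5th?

minor third

The chord tones of B#7b9 (B# dominant seventh flat nine) are B#-D##-F##-A#-C#.
So we need the interval from D## up to F##.
3 letter names make it a third; at 3 semitones (a half step narrower than major) the quality is minor.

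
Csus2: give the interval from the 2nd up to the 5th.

perfect 4th

The chord tones of Csus2 are C D G.
So we need the interval from D up to G.
Counting 4 letters and 5 half steps from D gives a perfect fourth.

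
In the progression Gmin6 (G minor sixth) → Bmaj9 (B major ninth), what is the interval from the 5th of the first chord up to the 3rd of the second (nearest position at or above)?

Gmin6 (G minor sixth) has D as its 5th, and Bmaj9 (B major ninth) has D# as its 3rd.
1 letter names make it a unison; at 1 semitone (a half step wider than perfect) the quality is augmented.

augmented unison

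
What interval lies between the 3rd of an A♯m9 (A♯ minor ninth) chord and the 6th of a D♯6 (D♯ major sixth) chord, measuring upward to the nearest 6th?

The 3rd of A♯m9 (A♯ minor ninth) is C♯; the 6th of D♯6 (D♯ major sixth) is B♯.
C♯ up to B♯ spans 7 letter names and 11 semitones — a major seventh.

major seventh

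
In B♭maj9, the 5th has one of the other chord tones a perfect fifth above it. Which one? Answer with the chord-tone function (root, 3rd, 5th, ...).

9th

The chord tones of B♭maj9 (B♭ major ninth) are B♭ D F A C.
The 5th is F. A perfect fifth above F is C.
C is the chord's 9th.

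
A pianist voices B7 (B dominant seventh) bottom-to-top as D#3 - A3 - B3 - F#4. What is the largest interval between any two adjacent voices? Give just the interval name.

perfect fifth

Adjacent intervals: D#3→A3 = diminished fifth; A3→B3 = major second; B3→F#4 = perfect fifth.
The largest is B3 to F#4, a perfect fifth (7 semitones).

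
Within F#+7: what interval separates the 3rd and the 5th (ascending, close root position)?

F#7#5: F# A# C## E.
The 3rd is A# and the 5th is C##.
Counting 3 letters and 4 half steps from A# gives a major third.

major 3rd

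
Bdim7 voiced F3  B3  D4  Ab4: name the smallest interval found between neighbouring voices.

Adjacent intervals: F3→B3 = augmented fourth; B3→D4 = minor third; D4→Ab4 = diminished fifth.
The smallest is B3 to D4, a minor third (3 semitones).

minor third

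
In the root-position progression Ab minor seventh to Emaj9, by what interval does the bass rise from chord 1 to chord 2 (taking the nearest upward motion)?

augmented fifth

The roots are Ab and E.
From Ab to E: 8 semitones over a fifth = augmented.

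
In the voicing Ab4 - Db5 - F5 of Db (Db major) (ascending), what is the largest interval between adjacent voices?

Adjacent intervals: Ab4→Db5 = perfect fourth; Db5→F5 = major third.
The largest is Ab4 to Db5, a perfect fourth (5 semitones).

perfect fourth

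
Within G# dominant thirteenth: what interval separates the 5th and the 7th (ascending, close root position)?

minor third

G# dominant thirteenth: G#, B#, D#, F#, A#, E#.
That puts D# below F#.
D# up to F# is 3 semitones, a half step narrower than a major third, so the interval is minor.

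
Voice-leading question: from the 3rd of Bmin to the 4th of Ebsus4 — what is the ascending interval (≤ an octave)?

diminished fifth

The 3rd of Bmin is D; the 4th of Ebsus4 is Ab.
D up to Ab is 6 semitones, a half step narrower than a perfect fifth, so the interval is diminished.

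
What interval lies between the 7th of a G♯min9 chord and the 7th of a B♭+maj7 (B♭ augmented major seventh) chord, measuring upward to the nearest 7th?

minor 3rd

The 7th of G♯min9 is F♯; the 7th of B♭+maj7 (B♭ augmented major seventh) is A.
F♯ up to A is 3 semitones, a half step narrower than a major third, so the interval is minor.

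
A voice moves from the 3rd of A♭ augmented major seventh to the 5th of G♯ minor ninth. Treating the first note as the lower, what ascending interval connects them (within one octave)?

A♭ augmented major seventh has C as its 3rd, and G♯ minor ninth has D♯ as its 5th.
From C to D♯: 3 semitones over a second = augmented.

augmented second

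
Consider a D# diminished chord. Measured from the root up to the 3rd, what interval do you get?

D#dim (D# diminished) is spelled D#, F#, A.
The root is D# and the 3rd is F#.
D# up to F# is 3 semitones, a half step narrower than a major third, so the interval is minor.

minor 3rd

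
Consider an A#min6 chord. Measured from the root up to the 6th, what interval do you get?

M6

A#m6 (A# minor sixth) is spelled A#–C#–E#–F##.
The root is A# and the 6th is F##.
A# up to F## spans 6 letter names and 9 semitones — a major sixth.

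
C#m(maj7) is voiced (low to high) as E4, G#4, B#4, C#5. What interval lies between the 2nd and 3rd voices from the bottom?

major 3rd

Those voices are G#4 and B#4.
G# up to B# spans 3 letter names and 4 semitones — a major third.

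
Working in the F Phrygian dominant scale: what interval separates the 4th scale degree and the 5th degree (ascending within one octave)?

major second

The scale runs F Gb A Bb C Db Eb.
So we need the interval from Bb up to C.
From Bb to C is 2 semitones, exactly the major second.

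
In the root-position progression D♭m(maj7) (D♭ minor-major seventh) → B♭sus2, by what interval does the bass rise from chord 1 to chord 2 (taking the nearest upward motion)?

major sixth

The roots are D♭ and B♭.
From D♭ to B♭ is 9 semitones, exactly the major sixth.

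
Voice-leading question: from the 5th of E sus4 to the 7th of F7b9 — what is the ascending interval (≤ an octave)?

d4

E sus4 has B as its 5th, and F7b9 has Eb as its 7th.
From B to Eb: 4 semitones over a fourth = diminished.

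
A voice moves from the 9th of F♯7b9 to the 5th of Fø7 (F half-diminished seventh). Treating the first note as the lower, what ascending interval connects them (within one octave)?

The 9th of F♯7b9 is G; the 5th of Fø7 (F half-diminished seventh) is C♭.
4 letter names make it a fourth; at 4 semitones (a half step narrower than perfect) the quality is diminished.

d4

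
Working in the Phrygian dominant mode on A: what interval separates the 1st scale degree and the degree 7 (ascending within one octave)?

Spelling the Phrygian dominant mode on A: A B♭ C♯ D E F G.
The 1st scale degree is A and the scale degree 7 is G.
A up to G is 10 semitones, a half step narrower than a major seventh, so the interval is minor.

m7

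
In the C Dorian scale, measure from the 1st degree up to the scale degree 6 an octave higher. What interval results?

major 13th

The scale runs C D Eb F G A Bb.
So we need the interval from C up to A.
From C to A is 21 semitones, exactly the major thirteenth.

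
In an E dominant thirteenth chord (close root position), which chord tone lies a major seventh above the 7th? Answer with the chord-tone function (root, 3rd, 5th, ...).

E13 (E dominant thirteenth): E-G#-B-D-F#-C#.
The 7th is D. A major seventh above D is C#.
C# is the chord's 13th.

13th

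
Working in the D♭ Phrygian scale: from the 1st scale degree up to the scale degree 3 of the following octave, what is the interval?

minor tenth

The scale runs D♭ E𝄫 F♭ G♭ A♭ B𝄫 C♭.
That puts D♭ below F♭.
From D♭ to F♭: 15 semitones over a tenth = minor.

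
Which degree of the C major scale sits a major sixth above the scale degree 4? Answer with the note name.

The scale is C D E F G A B.
The scale degree 4 is F; a major sixth above that is D — scale degree 2.

D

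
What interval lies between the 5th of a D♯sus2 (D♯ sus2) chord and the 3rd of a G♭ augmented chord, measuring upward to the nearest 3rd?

diminished second

D♯sus2 (D♯ sus2) has A♯ as its 5th, and G♭ augmented has B♭ as its 3rd.
From A♯ to B♭: 0 semitones over a second = diminished.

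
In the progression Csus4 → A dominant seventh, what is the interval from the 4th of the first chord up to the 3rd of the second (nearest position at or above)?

Csus4 has F as its 4th, and A dominant seventh has C♯ as its 3rd.
5 letter names make it a fifth; at 8 semitones (a half step wider than perfect) the quality is augmented.

augmented fifth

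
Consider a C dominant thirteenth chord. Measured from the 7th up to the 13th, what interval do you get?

Spelling the chord: C E G B♭ D A.
So we need the interval from B♭ up to A.
B♭ up to A spans 7 letter names and 11 semitones — a major seventh.

major seventh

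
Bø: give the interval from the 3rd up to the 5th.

minor third

Spelling the chord: B, D, F, A.
So we need the interval from D up to F.
From D to F: 3 semitones over a third = minor.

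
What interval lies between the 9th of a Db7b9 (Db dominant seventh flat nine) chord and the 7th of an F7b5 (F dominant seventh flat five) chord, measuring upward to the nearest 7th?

augmented unison

Db7b9 (Db dominant seventh flat nine) has Ebb as its 9th, and F7b5 (F dominant seventh flat five) has Eb as its 7th.
From Ebb to Eb: 1 semitone over a unison = augmented.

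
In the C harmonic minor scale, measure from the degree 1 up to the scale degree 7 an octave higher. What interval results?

Spelling the C harmonic minor scale: C D Eb F G Ab B.
Degree 1 = C; degree 7 (up an octave) = B.
C up to B spans 14 letter names and 23 semitones — a major fourteenth.

major 14th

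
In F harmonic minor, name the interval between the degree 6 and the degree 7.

The scale runs F G Ab Bb C Db E.
So we need the interval from Db up to E.
From Db to E: 3 semitones over a second = augmented.

augmented second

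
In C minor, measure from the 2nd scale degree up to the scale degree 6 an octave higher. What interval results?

diminished twelfth

Spelling C minor: C D Eb F G Ab Bb.
2nd scale degree = D; 6th scale degree (up an octave) = Ab.
12 letter names make it a twelfth; at 18 semitones (a half step narrower than perfect) the quality is diminished.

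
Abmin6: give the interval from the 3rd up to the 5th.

Abm6: Ab–Cb–Eb–F.
3rd = Cb; 5th = Eb.
Cb up to Eb spans 3 letter names and 4 semitones — a major third.

major 3rd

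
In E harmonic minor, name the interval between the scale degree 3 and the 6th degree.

Spelling E harmonic minor: E F♯ G A B C D♯.
The scale degree 3 is G and the 6th degree is C.
From G to C is 5 semitones, exactly the perfect fourth.

perfect fourth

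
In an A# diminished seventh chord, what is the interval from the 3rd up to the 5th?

The chord tones of A# diminished seventh are A# C# E G.
The 3rd is C# and the 5th is E.
From C# to E: 3 semitones over a third = minor.

m3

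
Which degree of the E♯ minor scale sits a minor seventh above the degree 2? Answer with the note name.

The scale is E♯ F𝄪 G♯ A♯ B♯ C♯ D♯.
The degree 2 is F𝄪; a minor seventh above that is E♯ — scale degree 1.

E#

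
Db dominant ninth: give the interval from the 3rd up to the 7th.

Db9 is spelled Db F Ab Cb Eb.
So we need the interval from F up to Cb.
F up to Cb is 6 semitones, a half step narrower than a perfect fifth, so the interval is diminished.

diminished fifth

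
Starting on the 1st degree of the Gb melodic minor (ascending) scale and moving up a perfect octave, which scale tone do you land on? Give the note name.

Gb

The scale is Gb Ab Bbb Cb Db Eb F.
The 1st degree is Gb; a perfect octave above that is Gb — scale degree 1.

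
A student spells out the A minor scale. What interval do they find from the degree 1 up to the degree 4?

perfect fourth

A natural minor: A B C D E F G.
That puts A below D.
From A to D is 5 semitones, exactly the perfect fourth.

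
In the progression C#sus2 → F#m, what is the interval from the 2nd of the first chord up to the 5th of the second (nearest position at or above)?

C#sus2 has D# as its 2nd, and F#m has C# as its 5th.
7 letter names make it a seventh; at 10 semitones (a half step narrower than major) the quality is minor.

minor seventh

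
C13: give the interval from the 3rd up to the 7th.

C13 (C dominant thirteenth) is spelled C-E-G-Bb-D-A.
The 3rd is E and the 7th is Bb.
5 letter names make it a fifth; at 6 semitones (a half step narrower than perfect) the quality is diminished.

d5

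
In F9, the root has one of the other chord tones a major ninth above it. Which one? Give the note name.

G

The chord tones of F9 are F–A–C–Eb–G.
The root is F. A major ninth above F is G.
G is the chord's 9th.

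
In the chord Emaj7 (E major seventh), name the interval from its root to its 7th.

EΔ7 (E major seventh) is spelled E–G#–B–D#.
The root is E and the 7th is D#.
Counting 7 letters and 11 half steps from E gives a major seventh.

M7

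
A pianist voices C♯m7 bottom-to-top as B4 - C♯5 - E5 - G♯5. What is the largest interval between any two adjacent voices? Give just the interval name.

major third

Adjacent intervals: B4→C♯5 = major second; C♯5→E5 = minor third; E5→G♯5 = major third.
The largest is E5 to G♯5, a major third (4 semitones).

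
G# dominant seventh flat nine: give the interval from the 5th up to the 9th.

The chord tones of G#7b9 (G# dominant seventh flat nine) are G# B# D# F# A.
5th = D#; 9th = A.
5 letter names make it a fifth; at 6 semitones (a half step narrower than perfect) the quality is diminished.

d5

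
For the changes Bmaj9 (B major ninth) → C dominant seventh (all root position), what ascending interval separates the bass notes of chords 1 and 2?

minor 2nd

The roots are B and C.
B up to C is 1 semitone, a half step narrower than a major second, so the interval is minor.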